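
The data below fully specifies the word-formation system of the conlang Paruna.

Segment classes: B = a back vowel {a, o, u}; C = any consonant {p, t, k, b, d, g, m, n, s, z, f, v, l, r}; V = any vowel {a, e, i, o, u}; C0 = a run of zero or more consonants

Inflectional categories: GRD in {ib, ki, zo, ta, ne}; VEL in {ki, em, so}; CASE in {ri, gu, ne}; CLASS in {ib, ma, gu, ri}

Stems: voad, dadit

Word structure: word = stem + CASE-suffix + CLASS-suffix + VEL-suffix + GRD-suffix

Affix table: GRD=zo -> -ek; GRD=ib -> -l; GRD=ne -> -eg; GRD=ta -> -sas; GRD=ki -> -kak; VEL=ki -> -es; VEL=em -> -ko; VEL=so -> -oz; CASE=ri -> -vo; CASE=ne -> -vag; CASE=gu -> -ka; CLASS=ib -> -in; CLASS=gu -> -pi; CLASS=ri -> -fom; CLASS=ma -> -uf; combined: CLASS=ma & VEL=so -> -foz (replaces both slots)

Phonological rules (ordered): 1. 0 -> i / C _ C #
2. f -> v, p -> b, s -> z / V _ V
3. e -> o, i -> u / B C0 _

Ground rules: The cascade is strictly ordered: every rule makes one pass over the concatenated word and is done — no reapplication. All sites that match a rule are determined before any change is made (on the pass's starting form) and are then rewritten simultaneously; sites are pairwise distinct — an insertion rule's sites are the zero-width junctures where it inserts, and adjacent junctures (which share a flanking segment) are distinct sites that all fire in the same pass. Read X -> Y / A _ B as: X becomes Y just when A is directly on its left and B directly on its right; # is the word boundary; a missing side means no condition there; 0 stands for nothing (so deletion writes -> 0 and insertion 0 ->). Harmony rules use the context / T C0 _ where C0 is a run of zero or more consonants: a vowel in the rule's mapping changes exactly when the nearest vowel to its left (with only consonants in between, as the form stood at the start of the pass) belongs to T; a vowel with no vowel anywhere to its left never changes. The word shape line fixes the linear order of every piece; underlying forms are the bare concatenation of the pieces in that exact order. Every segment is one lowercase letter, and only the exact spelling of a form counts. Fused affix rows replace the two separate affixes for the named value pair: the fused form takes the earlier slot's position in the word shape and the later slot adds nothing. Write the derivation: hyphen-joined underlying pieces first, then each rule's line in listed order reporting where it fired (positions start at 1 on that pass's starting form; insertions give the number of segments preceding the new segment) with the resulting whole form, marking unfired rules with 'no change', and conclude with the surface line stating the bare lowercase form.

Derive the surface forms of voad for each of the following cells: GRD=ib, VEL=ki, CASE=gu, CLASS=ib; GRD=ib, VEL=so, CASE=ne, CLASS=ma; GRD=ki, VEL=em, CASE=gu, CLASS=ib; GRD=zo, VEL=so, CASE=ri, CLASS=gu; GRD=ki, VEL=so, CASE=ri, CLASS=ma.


cell GRD=ib, VEL=ki, CASE=gu, CLASS=ib:
underlying: voad-ka-in-es-l
1. 0 -> i / C _ C #: inserts after position(s) 10: voadkainesil
2. f -> v, p -> b, s -> z / V _ V: fires at position(s) 10: voadkainezil
3. e -> o, i -> u / B C0 _: fires at position(s) 7: voadkaunezil
surface: voadkaunezil

cell GRD=ib, VEL=so, CASE=ne, CLASS=ma:
underlying: voad-vag-foz-l
1. 0 -> i / C _ C #: inserts after position(s) 10: voadvagfozil
2. f -> v, p -> b, s -> z / V _ V: no change
3. e -> o, i -> u / B C0 _: fires at position(s) 11: voadvagfozul
surface: voadvagfozul

cell GRD=ki, VEL=em, CASE=gu, CLASS=ib:
underlying: voad-ka-in-ko-kak
1. 0 -> i / C _ C #: no change
2. f -> v, p -> b, s -> z / V _ V: no change
3. e -> o, i -> u / B C0 _: fires at position(s) 7: voadkaunkokak
surface: voadkaunkokak

cell GRD=zo, VEL=so, CASE=ri, CLASS=gu:
underlying: voad-vo-pi-oz-ek
1. 0 -> i / C _ C #: no change
2. f -> v, p -> b, s -> z / V _ V: fires at position(s) 7: voadvobiozek
3. e -> o, i -> u / B C0 _: fires at position(s) 8, 11: voadvobuozok
surface: voadvobuozok

cell GRD=ki, VEL=so, CASE=ri, CLASS=ma:
underlying: voad-vo-foz-kak
1. 0 -> i / C _ C #: no change
2. f -> v, p -> b, s -> z / V _ V: fires at position(s) 7: voadvovozkak
3. e -> o, i -> u / B C0 _: no change
surface: voadvovozkak


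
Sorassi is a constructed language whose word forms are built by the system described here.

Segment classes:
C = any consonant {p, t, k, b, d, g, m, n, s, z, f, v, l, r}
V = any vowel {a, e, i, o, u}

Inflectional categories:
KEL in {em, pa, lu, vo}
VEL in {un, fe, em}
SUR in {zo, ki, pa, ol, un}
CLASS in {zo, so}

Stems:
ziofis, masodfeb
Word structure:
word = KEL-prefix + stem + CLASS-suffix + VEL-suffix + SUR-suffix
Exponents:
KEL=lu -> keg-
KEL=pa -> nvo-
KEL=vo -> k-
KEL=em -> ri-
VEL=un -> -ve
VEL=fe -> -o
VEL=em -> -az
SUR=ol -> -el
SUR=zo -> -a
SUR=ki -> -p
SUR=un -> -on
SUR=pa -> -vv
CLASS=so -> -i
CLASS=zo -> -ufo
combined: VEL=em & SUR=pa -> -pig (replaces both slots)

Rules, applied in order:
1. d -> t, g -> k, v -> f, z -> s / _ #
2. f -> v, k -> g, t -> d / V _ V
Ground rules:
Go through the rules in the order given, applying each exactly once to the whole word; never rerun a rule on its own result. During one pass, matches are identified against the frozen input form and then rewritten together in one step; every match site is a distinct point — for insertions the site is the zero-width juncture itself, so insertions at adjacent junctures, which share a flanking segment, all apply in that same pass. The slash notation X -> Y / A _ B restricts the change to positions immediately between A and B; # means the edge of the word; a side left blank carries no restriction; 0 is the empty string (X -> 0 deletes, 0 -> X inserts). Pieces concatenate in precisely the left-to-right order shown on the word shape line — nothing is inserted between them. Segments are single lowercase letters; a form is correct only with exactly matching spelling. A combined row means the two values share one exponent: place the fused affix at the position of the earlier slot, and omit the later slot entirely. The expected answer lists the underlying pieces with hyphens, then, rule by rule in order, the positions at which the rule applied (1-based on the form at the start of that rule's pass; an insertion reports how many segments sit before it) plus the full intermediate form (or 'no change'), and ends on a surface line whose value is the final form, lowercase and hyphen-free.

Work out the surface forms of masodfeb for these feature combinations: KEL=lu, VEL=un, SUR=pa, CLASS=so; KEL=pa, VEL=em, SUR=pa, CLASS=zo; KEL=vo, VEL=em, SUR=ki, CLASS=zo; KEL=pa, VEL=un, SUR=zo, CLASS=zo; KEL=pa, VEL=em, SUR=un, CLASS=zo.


cell KEL=lu, VEL=un, SUR=pa, CLASS=so:
underlying: keg-masodfeb-i-ve-vv
1. d -> t, g -> k, v -> f, z -> s / _ #: fires at position(s) 16: kegmasodfebivevf
2. f -> v, k -> g, t -> d / V _ V: no change
surface: kegmasodfebivevf

cell KEL=pa, VEL=em, SUR=pa, CLASS=zo:
underlying: nvo-masodfeb-ufo-pig
1. d -> t, g -> k, v -> f, z -> s / _ #: fires at position(s) 17: nvomasodfebufopik
2. f -> v, k -> g, t -> d / V _ V: fires at position(s) 13: nvomasodfebuvopik
surface: nvomasodfebuvopik

cell KEL=vo, VEL=em, SUR=ki, CLASS=zo:
underlying: k-masodfeb-ufo-az-p
1. d -> t, g -> k, v -> f, z -> s / _ #: no change
2. f -> v, k -> g, t -> d / V _ V: fires at position(s) 11: kmasodfebuvoazp
surface: kmasodfebuvoazp

cell KEL=pa, VEL=un, SUR=zo, CLASS=zo:
underlying: nvo-masodfeb-ufo-ve-a
1. d -> t, g -> k, v -> f, z -> s / _ #: no change
2. f -> v, k -> g, t -> d / V _ V: fires at position(s) 13: nvomasodfebuvovea
surface: nvomasodfebuvovea

cell KEL=pa, VEL=em, SUR=un, CLASS=zo:
underlying: nvo-masodfeb-ufo-az-on
1. d -> t, g -> k, v -> f, z -> s / _ #: no change
2. f -> v, k -> g, t -> d / V _ V: fires at position(s) 13: nvomasodfebuvoazon
surface: nvomasodfebuvoazon


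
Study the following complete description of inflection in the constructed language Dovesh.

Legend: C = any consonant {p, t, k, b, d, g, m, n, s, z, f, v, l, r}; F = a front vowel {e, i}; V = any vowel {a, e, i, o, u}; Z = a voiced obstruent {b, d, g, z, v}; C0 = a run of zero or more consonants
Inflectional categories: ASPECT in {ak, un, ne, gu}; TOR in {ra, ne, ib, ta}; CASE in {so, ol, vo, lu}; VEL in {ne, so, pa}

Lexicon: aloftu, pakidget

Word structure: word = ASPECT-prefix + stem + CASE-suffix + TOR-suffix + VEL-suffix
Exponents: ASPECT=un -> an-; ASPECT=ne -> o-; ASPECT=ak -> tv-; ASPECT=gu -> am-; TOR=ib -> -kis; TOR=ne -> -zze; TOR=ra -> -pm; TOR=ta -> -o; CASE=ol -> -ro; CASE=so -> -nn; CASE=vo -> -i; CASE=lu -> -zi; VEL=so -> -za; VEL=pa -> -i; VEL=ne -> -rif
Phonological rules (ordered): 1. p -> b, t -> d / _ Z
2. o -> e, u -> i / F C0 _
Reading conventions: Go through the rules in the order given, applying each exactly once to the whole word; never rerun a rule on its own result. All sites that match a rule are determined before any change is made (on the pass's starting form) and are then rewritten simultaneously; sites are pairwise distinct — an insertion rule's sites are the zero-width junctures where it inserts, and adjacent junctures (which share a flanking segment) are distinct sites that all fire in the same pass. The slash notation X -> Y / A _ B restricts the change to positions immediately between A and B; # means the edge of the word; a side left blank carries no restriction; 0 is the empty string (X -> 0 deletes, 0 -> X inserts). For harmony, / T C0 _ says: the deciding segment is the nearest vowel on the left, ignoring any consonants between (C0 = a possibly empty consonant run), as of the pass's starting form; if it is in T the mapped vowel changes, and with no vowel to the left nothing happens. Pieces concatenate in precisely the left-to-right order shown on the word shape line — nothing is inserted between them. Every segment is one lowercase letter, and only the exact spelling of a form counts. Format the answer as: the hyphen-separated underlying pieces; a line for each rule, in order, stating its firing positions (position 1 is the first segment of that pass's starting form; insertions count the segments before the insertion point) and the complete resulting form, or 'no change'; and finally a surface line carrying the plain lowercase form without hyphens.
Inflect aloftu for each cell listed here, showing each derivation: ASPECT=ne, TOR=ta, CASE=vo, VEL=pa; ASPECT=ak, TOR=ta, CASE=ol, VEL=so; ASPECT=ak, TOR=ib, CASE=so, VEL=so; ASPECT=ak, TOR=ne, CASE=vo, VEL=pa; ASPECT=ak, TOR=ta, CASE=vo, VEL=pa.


cell ASPECT=ne, TOR=ta, CASE=vo, VEL=pa:
underlying: o-aloftu-i-o-i
1. p -> b, t -> d / _ Z: no change
2. o -> e, u -> i / F C0 _: fires at position(s) 9: oaloftuiei
surface: oaloftuiei

cell ASPECT=ak, TOR=ta, CASE=ol, VEL=so:
underlying: tv-aloftu-ro-o-za
1. p -> b, t -> d / _ Z: fires at position(s) 1: dvalofturooza
2. o -> e, u -> i / F C0 _: no change
surface: dvalofturooza

cell ASPECT=ak, TOR=ib, CASE=so, VEL=so:
underlying: tv-aloftu-nn-kis-za
1. p -> b, t -> d / _ Z: fires at position(s) 1: dvaloftunnkisza
2. o -> e, u -> i / F C0 _: no change
surface: dvaloftunnkisza

cell ASPECT=ak, TOR=ne, CASE=vo, VEL=pa:
underlying: tv-aloftu-i-zze-i
1. p -> b, t -> d / _ Z: fires at position(s) 1: dvaloftuizzei
2. o -> e, u -> i / F C0 _: no change
surface: dvaloftuizzei

cell ASPECT=ak, TOR=ta, CASE=vo, VEL=pa:
underlying: tv-aloftu-i-o-i
1. p -> b, t -> d / _ Z: fires at position(s) 1: dvaloftuioi
2. o -> e, u -> i / F C0 _: fires at position(s) 10: dvaloftuiei
surface: dvaloftuiei


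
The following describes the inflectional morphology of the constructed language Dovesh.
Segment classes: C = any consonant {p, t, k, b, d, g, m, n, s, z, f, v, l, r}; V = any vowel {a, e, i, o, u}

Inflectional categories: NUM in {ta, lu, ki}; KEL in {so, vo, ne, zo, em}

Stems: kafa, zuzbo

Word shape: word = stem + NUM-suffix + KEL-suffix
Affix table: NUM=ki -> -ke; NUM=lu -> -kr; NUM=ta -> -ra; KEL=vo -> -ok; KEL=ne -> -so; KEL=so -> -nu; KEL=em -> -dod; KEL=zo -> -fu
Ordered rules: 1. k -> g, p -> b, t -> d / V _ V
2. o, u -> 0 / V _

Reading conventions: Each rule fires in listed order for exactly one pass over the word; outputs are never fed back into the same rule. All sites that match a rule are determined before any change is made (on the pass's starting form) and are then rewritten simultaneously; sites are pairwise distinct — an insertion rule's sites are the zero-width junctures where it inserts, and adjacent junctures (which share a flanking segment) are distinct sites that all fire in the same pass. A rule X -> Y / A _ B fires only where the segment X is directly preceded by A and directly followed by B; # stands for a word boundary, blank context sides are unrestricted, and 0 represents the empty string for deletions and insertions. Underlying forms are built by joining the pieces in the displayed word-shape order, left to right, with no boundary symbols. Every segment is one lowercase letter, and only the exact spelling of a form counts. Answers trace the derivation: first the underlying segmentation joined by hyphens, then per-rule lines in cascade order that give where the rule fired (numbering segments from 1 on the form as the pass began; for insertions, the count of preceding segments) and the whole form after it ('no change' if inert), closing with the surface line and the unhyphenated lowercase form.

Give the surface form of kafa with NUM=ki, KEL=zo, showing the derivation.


underlying: kafa-ke-fu
1. k -> g, p -> b, t -> d / V _ V: fires at position(s) 5: kafagefu
2. o, u -> 0 / V _: no change
surface: kafagefu


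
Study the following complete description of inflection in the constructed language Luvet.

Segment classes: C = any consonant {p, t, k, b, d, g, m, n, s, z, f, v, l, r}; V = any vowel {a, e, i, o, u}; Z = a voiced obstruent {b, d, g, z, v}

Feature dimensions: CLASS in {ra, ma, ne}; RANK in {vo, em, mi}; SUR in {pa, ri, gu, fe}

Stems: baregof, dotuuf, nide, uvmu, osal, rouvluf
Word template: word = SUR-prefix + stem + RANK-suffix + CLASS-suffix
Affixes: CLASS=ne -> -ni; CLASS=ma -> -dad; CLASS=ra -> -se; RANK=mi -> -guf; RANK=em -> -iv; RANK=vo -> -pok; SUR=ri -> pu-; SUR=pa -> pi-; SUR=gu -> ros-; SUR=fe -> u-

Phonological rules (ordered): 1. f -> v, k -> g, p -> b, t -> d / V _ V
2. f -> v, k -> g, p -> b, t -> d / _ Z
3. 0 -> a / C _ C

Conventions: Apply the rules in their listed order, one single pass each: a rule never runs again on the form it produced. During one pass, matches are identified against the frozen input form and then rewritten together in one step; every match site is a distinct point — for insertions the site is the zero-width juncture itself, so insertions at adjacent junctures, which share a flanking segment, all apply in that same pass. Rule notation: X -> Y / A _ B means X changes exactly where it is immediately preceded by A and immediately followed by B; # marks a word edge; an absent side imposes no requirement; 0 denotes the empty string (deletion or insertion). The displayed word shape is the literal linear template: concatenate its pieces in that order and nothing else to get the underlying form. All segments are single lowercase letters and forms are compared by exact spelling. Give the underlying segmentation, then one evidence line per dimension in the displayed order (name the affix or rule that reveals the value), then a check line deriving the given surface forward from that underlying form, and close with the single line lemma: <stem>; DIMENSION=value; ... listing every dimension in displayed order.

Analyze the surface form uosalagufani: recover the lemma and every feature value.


underlying: u-osal-guf-ni
CLASS=ne - signalled by the affix -ni
RANK=mi - signalled by the affix -guf
SUR=fe - signalled by the affix u-
check: uosalgufni -> uosalgufni -> uosalgufni -> uosalagufani
lemma: osal; CLASS=ne; RANK=mi; SUR=fe


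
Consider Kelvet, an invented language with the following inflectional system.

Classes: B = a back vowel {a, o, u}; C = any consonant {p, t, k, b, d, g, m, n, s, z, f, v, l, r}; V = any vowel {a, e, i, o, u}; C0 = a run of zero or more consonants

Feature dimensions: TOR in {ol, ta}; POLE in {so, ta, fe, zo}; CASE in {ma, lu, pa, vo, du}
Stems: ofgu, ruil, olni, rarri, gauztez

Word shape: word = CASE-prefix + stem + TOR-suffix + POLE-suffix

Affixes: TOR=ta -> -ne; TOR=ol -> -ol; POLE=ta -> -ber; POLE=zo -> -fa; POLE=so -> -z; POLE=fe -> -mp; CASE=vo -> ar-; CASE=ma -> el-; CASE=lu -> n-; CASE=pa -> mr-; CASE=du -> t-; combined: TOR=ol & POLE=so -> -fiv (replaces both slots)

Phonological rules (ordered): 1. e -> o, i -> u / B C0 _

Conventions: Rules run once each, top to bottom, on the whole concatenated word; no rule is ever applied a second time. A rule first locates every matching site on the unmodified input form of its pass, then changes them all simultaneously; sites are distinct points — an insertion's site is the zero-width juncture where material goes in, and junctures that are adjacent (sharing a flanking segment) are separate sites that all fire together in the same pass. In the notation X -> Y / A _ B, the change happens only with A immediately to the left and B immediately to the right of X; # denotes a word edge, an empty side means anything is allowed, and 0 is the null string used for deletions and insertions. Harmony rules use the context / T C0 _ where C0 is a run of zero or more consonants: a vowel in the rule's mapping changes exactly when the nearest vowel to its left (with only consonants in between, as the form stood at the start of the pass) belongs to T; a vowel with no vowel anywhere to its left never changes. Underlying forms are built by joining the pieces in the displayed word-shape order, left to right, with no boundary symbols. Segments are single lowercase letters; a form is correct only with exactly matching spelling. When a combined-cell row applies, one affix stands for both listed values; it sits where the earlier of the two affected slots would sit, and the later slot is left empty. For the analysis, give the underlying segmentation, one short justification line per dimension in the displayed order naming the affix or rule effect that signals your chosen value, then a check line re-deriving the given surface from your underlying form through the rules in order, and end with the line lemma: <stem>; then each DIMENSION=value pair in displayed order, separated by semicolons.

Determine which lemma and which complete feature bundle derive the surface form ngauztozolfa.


underlying: n-gauztez-ol-fa
TOR=ol - signalled by the affix -ol
POLE=zo - signalled by the affix -fa
CASE=lu - signalled by the affix n-
check: ngauztezolfa -> ngauztozolfa
lemma: gauztez; TOR=ol; POLE=zo; CASE=lu


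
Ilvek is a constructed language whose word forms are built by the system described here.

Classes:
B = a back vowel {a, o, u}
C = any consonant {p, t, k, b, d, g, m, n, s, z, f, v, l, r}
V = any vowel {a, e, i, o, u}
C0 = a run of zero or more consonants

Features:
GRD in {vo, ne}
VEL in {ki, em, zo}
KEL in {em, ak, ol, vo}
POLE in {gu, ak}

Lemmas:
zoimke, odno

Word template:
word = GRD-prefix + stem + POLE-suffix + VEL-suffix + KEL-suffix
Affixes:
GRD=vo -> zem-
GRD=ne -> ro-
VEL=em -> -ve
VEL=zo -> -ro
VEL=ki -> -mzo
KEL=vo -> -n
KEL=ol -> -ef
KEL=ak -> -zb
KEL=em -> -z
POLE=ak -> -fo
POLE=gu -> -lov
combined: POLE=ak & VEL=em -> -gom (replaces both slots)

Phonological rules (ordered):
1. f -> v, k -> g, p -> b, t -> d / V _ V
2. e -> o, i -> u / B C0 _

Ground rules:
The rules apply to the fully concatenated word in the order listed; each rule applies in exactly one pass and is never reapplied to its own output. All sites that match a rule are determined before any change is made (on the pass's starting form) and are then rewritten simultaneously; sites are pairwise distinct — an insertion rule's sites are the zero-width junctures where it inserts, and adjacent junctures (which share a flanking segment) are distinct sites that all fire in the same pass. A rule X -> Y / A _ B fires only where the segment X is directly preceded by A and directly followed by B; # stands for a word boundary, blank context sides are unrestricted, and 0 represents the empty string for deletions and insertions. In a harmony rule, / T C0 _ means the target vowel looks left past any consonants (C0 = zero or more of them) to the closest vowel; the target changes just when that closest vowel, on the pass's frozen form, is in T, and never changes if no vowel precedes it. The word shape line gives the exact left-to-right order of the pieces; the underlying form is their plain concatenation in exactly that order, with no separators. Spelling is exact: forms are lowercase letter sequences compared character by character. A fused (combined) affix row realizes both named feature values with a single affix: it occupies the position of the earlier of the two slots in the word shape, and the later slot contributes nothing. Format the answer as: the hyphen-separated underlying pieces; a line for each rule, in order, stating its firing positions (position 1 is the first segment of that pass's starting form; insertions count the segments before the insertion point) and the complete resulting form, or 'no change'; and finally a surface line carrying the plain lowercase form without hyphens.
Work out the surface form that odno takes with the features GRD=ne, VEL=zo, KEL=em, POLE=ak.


underlying: ro-odno-fo-ro-z
1. f -> v, k -> g, p -> b, t -> d / V _ V: fires at position(s) 7: roodnovoroz
2. e -> o, i -> u / B C0 _: no change
surface: roodnovoroz


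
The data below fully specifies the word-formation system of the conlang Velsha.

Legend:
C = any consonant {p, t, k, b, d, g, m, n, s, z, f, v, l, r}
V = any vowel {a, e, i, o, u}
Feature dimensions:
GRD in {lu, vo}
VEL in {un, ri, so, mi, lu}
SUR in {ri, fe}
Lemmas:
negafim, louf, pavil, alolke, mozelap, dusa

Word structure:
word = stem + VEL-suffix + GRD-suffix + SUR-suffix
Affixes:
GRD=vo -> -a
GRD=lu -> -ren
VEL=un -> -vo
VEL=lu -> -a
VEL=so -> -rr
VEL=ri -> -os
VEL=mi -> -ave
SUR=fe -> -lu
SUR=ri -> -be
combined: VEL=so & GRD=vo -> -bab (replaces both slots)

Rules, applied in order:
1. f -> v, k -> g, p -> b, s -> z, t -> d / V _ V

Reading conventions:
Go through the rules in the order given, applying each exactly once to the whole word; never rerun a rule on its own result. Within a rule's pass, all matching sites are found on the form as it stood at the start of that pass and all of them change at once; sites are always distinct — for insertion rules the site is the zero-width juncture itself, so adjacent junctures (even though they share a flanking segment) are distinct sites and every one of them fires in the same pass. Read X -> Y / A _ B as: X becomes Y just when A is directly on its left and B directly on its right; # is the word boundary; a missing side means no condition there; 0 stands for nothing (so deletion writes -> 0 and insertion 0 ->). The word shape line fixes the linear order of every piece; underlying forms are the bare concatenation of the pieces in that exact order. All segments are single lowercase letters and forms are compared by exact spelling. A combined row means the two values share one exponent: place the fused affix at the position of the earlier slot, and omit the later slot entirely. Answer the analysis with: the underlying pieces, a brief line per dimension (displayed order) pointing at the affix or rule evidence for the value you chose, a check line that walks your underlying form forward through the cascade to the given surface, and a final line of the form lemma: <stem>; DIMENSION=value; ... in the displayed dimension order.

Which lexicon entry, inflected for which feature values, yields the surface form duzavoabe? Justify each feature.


underlying: dusa-vo-a-be
GRD=vo - signalled by the affix -a
VEL=un - signalled by the affix -vo
SUR=ri - signalled by the affix -be
check: dusavoabe -> duzavoabe
lemma: dusa; GRD=vo; VEL=un; SUR=ri


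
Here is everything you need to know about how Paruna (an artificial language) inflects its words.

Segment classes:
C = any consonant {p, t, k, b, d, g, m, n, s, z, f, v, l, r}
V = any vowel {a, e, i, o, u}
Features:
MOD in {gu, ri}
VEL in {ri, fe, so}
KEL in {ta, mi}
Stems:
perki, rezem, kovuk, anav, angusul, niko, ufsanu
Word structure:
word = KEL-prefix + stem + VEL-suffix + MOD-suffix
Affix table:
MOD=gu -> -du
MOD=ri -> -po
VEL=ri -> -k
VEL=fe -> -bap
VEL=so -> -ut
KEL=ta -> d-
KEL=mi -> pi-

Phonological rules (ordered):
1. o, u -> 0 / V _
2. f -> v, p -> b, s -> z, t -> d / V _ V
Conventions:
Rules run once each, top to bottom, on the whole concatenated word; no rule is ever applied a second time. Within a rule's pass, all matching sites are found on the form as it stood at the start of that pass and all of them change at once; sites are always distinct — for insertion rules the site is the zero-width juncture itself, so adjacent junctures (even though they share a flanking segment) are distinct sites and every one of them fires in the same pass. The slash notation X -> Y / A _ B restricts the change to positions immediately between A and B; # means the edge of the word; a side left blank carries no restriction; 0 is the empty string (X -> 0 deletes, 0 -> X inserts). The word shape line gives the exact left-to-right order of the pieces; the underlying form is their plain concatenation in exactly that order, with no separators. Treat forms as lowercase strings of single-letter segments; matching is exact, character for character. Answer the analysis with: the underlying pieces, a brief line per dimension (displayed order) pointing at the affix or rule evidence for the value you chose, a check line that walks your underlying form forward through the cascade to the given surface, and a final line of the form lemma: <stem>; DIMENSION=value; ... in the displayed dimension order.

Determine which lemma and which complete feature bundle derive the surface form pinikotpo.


underlying: pi-niko-ut-po
MOD=ri - signalled by the affix -po
VEL=so - signalled by the affix -ut
KEL=mi - signalled by the affix pi-
check: pinikoutpo -> pinikotpo -> pinikotpo
lemma: niko; MOD=ri; VEL=so; KEL=mi


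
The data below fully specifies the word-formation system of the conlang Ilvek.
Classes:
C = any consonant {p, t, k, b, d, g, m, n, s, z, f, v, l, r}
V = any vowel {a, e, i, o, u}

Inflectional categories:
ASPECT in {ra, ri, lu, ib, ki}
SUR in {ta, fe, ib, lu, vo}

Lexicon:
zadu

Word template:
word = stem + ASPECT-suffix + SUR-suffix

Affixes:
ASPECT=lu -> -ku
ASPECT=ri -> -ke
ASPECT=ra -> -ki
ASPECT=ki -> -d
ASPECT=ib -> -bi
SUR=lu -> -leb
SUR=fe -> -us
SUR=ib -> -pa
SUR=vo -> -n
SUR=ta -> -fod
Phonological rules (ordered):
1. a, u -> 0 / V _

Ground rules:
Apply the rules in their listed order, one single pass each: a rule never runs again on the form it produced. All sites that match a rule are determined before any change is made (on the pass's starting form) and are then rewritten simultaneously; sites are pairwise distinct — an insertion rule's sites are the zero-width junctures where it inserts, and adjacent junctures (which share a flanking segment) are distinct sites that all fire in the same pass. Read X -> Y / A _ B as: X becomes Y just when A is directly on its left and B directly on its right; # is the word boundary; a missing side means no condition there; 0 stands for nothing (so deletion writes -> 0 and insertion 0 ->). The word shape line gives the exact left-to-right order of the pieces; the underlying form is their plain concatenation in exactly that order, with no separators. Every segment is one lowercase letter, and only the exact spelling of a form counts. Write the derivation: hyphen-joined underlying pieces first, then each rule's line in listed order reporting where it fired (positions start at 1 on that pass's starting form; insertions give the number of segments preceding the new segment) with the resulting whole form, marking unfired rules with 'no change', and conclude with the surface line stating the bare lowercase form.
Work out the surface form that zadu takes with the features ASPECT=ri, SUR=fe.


underlying: zadu-ke-us
1. a, u -> 0 / V _: fires at position(s) 7: zadukes
surface: zadukes


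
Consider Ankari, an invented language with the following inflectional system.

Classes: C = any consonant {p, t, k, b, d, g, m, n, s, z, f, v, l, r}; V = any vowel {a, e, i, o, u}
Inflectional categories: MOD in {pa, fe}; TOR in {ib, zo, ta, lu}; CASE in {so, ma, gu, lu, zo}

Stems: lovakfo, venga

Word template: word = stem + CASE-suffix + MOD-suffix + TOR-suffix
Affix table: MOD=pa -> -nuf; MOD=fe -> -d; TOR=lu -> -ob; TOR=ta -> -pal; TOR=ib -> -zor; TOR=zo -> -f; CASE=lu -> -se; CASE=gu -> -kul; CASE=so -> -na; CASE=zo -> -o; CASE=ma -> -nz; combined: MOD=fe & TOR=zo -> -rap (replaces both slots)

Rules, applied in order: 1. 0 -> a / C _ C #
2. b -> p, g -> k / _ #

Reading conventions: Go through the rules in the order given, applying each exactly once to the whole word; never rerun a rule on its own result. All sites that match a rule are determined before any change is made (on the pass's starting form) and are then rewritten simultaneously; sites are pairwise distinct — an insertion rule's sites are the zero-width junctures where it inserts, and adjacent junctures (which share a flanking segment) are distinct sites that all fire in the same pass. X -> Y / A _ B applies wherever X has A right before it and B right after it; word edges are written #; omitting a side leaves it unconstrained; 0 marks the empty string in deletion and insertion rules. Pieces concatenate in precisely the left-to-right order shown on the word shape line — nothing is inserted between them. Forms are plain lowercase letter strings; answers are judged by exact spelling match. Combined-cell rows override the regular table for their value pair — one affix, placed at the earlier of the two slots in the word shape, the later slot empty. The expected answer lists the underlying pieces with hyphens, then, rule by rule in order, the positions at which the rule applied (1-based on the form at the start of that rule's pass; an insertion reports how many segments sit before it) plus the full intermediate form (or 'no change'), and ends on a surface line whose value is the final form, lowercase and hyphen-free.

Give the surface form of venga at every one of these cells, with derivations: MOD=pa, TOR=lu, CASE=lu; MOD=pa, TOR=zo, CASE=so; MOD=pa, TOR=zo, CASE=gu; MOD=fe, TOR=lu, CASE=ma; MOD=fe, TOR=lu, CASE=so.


cell MOD=pa, TOR=lu, CASE=lu:
underlying: venga-se-nuf-ob
1. 0 -> a / C _ C #: no change
2. b -> p, g -> k / _ #: fires at position(s) 12: vengasenufop
surface: vengasenufop

cell MOD=pa, TOR=zo, CASE=so:
underlying: venga-na-nuf-f
1. 0 -> a / C _ C #: inserts after position(s) 10: vengananufaf
2. b -> p, g -> k / _ #: no change
surface: vengananufaf

cell MOD=pa, TOR=zo, CASE=gu:
underlying: venga-kul-nuf-f
1. 0 -> a / C _ C #: inserts after position(s) 11: vengakulnufaf
2. b -> p, g -> k / _ #: no change
surface: vengakulnufaf

cell MOD=fe, TOR=lu, CASE=ma:
underlying: venga-nz-d-ob
1. 0 -> a / C _ C #: no change
2. b -> p, g -> k / _ #: fires at position(s) 10: venganzdop
surface: venganzdop

cell MOD=fe, TOR=lu, CASE=so:
underlying: venga-na-d-ob
1. 0 -> a / C _ C #: no change
2. b -> p, g -> k / _ #: fires at position(s) 10: venganadop
surface: venganadop


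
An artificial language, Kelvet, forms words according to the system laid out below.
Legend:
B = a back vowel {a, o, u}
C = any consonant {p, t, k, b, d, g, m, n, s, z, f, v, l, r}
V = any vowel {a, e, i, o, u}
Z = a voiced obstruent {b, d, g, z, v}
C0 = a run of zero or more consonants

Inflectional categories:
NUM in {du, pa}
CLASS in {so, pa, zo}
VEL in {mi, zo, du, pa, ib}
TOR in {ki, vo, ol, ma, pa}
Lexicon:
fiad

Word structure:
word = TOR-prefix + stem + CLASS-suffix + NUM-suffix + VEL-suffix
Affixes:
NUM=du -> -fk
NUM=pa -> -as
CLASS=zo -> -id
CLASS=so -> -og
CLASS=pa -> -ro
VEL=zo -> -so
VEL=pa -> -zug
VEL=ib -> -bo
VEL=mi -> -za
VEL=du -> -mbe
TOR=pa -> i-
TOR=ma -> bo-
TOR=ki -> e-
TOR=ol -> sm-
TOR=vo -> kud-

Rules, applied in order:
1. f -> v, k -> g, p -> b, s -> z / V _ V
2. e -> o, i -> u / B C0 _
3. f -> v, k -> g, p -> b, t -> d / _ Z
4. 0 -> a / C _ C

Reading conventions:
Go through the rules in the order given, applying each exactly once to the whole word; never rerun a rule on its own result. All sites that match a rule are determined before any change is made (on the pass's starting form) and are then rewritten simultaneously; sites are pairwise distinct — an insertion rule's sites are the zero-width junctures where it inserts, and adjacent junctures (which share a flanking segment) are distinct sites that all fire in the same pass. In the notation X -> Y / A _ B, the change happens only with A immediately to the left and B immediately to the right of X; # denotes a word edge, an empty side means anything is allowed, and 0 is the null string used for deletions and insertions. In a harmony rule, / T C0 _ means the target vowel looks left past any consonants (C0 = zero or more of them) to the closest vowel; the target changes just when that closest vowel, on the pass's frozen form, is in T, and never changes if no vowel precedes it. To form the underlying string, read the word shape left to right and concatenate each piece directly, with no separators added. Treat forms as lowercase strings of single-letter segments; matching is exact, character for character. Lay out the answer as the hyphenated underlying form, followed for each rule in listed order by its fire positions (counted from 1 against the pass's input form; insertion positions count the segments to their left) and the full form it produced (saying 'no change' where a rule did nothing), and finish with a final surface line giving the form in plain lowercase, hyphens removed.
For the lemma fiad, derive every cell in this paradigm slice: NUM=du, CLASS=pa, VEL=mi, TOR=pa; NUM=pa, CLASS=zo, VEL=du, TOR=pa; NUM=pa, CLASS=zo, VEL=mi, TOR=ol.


cell NUM=du, CLASS=pa, VEL=mi, TOR=pa:
underlying: i-fiad-ro-fk-za
1. f -> v, k -> g, p -> b, s -> z / V _ V: fires at position(s) 2: iviadrofkza
2. e -> o, i -> u / B C0 _: no change
3. f -> v, k -> g, p -> b, t -> d / _ Z: fires at position(s) 9: iviadrofgza
4. 0 -> a / C _ C: inserts after position(s) 5, 8, 9: iviadarofagaza
surface: iviadarofagaza

cell NUM=pa, CLASS=zo, VEL=du, TOR=pa:
underlying: i-fiad-id-as-mbe
1. f -> v, k -> g, p -> b, s -> z / V _ V: fires at position(s) 2: iviadidasmbe
2. e -> o, i -> u / B C0 _: fires at position(s) 6, 12: iviadudasmbo
3. f -> v, k -> g, p -> b, t -> d / _ Z: no change
4. 0 -> a / C _ C: inserts after position(s) 9, 10: iviadudasamabo
surface: iviadudasamabo

cell NUM=pa, CLASS=zo, VEL=mi, TOR=ol:
underlying: sm-fiad-id-as-za
1. f -> v, k -> g, p -> b, s -> z / V _ V: no change
2. e -> o, i -> u / B C0 _: fires at position(s) 7: smfiadudasza
3. f -> v, k -> g, p -> b, t -> d / _ Z: no change
4. 0 -> a / C _ C: inserts after position(s) 1, 2, 10: samafiadudasaza
surface: samafiadudasaza


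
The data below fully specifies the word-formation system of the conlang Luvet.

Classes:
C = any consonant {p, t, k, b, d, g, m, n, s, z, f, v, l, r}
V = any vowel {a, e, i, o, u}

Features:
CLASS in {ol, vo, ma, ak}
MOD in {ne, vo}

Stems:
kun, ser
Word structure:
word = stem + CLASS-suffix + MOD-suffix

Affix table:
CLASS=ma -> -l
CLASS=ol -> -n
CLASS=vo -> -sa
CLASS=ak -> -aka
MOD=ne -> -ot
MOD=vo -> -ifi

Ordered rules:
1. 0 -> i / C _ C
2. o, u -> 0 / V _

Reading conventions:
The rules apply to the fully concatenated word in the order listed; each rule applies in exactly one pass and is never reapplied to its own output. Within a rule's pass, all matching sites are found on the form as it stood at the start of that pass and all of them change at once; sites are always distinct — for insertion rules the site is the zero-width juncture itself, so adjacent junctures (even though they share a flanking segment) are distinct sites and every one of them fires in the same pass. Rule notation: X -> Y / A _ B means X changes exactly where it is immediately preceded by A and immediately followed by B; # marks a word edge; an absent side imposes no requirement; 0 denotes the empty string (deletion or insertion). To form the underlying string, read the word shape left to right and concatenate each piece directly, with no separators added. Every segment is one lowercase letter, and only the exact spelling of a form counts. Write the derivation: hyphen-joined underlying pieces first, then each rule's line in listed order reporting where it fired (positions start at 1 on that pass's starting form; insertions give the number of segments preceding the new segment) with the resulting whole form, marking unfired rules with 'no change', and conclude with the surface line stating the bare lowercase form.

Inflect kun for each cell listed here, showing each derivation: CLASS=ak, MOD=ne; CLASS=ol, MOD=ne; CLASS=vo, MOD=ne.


cell CLASS=ak, MOD=ne:
underlying: kun-aka-ot
1. 0 -> i / C _ C: no change
2. o, u -> 0 / V _: fires at position(s) 7: kunakat
surface: kunakat

cell CLASS=ol, MOD=ne:
underlying: kun-n-ot
1. 0 -> i / C _ C: inserts after position(s) 3: kuninot
2. o, u -> 0 / V _: no change
surface: kuninot

cell CLASS=vo, MOD=ne:
underlying: kun-sa-ot
1. 0 -> i / C _ C: inserts after position(s) 3: kunisaot
2. o, u -> 0 / V _: fires at position(s) 7: kunisat
surface: kunisat


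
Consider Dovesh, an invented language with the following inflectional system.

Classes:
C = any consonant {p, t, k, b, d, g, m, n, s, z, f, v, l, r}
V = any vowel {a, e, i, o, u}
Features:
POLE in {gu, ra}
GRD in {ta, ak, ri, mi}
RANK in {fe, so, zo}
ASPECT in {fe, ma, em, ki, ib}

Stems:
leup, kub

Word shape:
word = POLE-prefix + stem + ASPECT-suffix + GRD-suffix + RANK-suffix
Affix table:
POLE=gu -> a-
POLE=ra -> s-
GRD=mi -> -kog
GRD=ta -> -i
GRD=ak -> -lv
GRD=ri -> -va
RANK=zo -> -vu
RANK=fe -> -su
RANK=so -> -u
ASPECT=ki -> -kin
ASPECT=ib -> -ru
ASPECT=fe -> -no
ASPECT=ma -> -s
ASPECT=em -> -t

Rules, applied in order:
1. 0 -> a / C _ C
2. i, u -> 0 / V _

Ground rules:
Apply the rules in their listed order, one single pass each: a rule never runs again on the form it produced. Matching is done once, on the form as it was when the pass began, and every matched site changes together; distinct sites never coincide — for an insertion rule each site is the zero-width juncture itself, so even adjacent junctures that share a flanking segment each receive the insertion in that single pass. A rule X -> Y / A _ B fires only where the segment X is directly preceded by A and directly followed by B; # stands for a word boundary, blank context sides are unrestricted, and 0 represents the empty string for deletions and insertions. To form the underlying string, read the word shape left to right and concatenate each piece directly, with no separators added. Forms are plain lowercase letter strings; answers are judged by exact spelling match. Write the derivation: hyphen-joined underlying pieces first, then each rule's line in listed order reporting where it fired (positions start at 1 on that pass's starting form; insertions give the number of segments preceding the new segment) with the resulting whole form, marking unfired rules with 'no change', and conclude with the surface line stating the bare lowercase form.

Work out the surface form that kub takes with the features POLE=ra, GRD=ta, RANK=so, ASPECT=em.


underlying: s-kub-t-i-u
1. 0 -> a / C _ C: inserts after position(s) 1, 4: sakubatiu
2. i, u -> 0 / V _: fires at position(s) 9: sakubati
surface: sakubati


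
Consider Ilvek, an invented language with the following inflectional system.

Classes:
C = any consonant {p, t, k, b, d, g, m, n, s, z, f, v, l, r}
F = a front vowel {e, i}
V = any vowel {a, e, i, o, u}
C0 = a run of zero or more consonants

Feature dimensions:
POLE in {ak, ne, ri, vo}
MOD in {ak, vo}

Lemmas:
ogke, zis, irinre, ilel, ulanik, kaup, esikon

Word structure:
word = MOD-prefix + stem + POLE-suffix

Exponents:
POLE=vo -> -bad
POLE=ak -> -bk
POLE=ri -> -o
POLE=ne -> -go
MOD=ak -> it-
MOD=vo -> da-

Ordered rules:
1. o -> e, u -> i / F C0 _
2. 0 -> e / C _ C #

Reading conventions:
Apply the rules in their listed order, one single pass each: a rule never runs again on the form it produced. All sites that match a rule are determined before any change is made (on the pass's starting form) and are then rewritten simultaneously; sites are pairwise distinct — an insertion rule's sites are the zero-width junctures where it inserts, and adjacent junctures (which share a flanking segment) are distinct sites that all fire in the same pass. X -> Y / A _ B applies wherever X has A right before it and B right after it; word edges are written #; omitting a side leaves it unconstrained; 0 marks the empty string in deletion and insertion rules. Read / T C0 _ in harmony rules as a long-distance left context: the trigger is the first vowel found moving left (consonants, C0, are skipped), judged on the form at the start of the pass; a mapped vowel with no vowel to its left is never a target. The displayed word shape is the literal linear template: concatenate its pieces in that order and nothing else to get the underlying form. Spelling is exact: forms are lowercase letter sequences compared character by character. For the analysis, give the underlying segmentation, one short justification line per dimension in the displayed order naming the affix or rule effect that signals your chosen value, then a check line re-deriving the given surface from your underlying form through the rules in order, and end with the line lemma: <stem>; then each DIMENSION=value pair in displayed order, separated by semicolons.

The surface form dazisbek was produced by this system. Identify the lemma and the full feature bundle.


underlying: da-zis-bk
POLE=ak - signalled by the affix -bk
MOD=vo - signalled by the affix da-
check: dazisbk -> dazisbk -> dazisbek
lemma: zis; POLE=ak; MOD=vo
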